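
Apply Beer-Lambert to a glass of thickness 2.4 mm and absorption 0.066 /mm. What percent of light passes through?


Beer-Lambert law: T = exp(-alpha * thickness)
  exponent = -0.066 * 2.4 = -0.1584
  T = exp(-0.1584) = 0.8535
  Percentage = 0.8535 * 100 = 85.35%

85.35%


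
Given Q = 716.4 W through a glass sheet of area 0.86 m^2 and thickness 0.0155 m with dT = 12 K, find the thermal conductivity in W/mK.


Fourier's law rearranged: k = Q * t / (A * dT)
  Numerator = 716.4 * 0.0155 = 11.1042
  Denominator = 0.86 * 12 = 10.32
  k = 11.1042 / 10.32 = 1.076 W/mK

1.076 W/mK


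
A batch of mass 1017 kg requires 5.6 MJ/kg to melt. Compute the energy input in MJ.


Total energy = mass * specific energy
  E = 1017 * 5.6 = 5695.2 MJ

5695.2 MJ


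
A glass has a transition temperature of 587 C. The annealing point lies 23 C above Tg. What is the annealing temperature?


The annealing temperature is Tg plus the offset:
  T_anneal = 587 + 23 = 610 C

610 C


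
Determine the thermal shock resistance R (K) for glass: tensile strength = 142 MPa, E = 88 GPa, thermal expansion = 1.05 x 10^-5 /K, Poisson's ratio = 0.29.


Thermal shock resistance: R = sigma * (1 - nu) / (E * alpha)
  Numerator = 142 * (1 - 0.29) = 100.82
  Denominator = 88 * 1000 * (1.05 x 10^-5) = 0.924
  R = 100.82 / 0.924 = 109.1 K

109.1 K


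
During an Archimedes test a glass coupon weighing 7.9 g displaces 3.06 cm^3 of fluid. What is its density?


Use the definition of density:
  rho = mass / volume
  rho = 7.9 / 3.06 = 2.582 g/cm^3

2.582 g/cm^3


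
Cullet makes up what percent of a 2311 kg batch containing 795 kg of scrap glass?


Cullet ratio = (cullet mass / total batch mass) * 100
  Ratio = 795 / 2311 * 100 = 34.4%

34.4%


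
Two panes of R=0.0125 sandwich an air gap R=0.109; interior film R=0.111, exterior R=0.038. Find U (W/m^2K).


Total thermal resistance (series):
  R_total = R_in + R_glass + R_air + R_glass + R_out
  R_total = 0.111 + 0.0125 + 0.109 + 0.0125 + 0.038 = 0.283 m^2K/W
U-value = 1 / R_total = 1 / 0.283 = 3.534 W/m^2K

3.534 W/m^2K


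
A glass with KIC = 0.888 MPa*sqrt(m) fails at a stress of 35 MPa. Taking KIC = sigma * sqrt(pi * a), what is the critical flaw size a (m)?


Rearrange KIC = sigma * sqrt(pi * a):
  sqrt(pi * a) = KIC / sigma
  sqrt(pi * a) = 0.888 / 35 = 0.025371
  a = (KIC / sigma)^2 / pi
  a = 0.025371^2 / pi = 0.0002049 m

0.0002049 m


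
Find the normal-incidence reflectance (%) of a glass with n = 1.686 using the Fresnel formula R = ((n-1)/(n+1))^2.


Fresnel reflectance at normal incidence:
  R = ((n - 1)/(n + 1))^2
  (n - 1)/(n + 1) = (1.686 - 1)/(1.686 + 1) = 0.255398
  R = 0.255398^2 = 0.0652281
  R(%) = 0.0652281 * 100 = 6.523%

6.523%


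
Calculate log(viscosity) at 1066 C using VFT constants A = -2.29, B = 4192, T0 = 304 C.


VFT equation: log(eta) = A + B / (T - T0)
  T - T0 = 1066 - 304 = 762
  B / (T - T0) = 4192 / 762 = 5.501
  log(eta) = -2.29 + 5.501 = 3.211

3.211


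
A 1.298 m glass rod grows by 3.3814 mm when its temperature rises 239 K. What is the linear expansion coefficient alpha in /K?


Rearrange dL = alpha * L0 * dT for alpha:
  alpha = dL / (L0 * dT)
  alpha = (3.3814 / 1000) / (1.298 * 239) = 0.0000109 /K = 1.09 x 10^-5 /K

1.09 x 10^-5 /K


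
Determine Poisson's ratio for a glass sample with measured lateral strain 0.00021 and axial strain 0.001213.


Poisson's ratio: nu = lateral strain / axial strain
  nu = 0.00021 / 0.001213 = 0.1731

0.1731


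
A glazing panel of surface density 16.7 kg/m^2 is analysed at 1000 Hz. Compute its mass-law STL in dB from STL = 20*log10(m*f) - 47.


Mass law: STL = 20 * log10(m * f) - 47
  m * f = 16.7 * 1000 = 16700
  log10(16700) = 4.22272
  STL = 20 * 4.22272 - 47 = 84.4544 - 47 = 37.5 dB

37.5 dB


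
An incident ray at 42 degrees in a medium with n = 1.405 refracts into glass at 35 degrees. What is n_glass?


Apply Snell's law: n1 * sin(theta1) = n2 * sin(theta2)
  n2 = n1 * sin(theta1) / sin(theta2)
  sin(42) = 0.669131
  sin(35) = 0.573576
  n2 = 1.405 * 0.669131 / 0.573576 = 1.6391

1.6391


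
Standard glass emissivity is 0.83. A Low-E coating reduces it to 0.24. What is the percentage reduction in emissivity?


Percentage reduction = (1 - coated/uncoated) * 100
  Ratio = 0.24 / 0.83 = 0.2892
  Reduction = (1 - 0.2892) * 100 = 71.1%

71.1%


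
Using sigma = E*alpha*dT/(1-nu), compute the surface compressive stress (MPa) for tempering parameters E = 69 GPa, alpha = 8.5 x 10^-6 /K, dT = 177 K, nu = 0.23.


Tempering stress: sigma = E * alpha * dT / (1 - nu)
  E (MPa) = 69 * 1000 = 69000
  Numerator = 69000 * (8.5 x 10^-6) * 177 = 103.8105
  Denominator = 1 - 0.23 = 0.77
  sigma = 103.8105 / 0.77 = 134.8 MPa

134.8 MPa


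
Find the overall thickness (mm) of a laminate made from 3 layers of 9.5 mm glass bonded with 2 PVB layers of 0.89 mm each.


Total thickness = glass contribution + PVB contribution
  Glass: 3 * 9.5 = 28.5 mm
  PVB: 2 * 0.89 = 1.78 mm
  Total = 28.5 + 1.78 = 30.28 mm

30.28 mm


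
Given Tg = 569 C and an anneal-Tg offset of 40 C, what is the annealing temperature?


The annealing temperature is Tg plus the offset:
  T_anneal = 569 + 40 = 609 C

609 C


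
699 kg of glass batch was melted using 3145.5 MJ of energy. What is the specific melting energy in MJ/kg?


Rearrange E = m * s for s:
  s = E / m
  s = 3145.5 / 699 = 4.5 MJ/kg

4.5 MJ/kg


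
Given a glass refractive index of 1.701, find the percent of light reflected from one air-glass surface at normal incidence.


Fresnel reflectance at normal incidence:
  R = ((n - 1)/(n + 1))^2
  (n - 1)/(n + 1) = (1.701 - 1)/(1.701 + 1) = 0.259534
  R = 0.259534^2 = 0.0673579
  R(%) = 0.0673579 * 100 = 6.736%

6.736%


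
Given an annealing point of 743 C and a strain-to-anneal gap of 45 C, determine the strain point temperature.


Strain point = annealing point - difference:
  T_strain = 743 - 45 = 698 C

698 C


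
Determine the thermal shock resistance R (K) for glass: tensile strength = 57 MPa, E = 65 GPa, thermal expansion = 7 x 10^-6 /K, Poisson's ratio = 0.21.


Thermal shock resistance: R = sigma * (1 - nu) / (E * alpha)
  Numerator = 57 * (1 - 0.21) = 45.03
  Denominator = 65 * 1000 * (7 x 10^-6) = 0.455
  R = 45.03 / 0.455 = 99.0 K

99.0 K


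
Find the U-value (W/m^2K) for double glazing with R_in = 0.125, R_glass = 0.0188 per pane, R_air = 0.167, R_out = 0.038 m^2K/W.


Total thermal resistance (series):
  R_total = R_in + R_glass + R_air + R_glass + R_out
  R_total = 0.125 + 0.0188 + 0.167 + 0.0188 + 0.038 = 0.3676 m^2K/W
U-value = 1 / R_total = 1 / 0.3676 = 2.72 W/m^2K

2.72 W/m^2K


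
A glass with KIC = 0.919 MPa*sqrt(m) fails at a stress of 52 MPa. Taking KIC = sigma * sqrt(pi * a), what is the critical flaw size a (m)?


Rearrange KIC = sigma * sqrt(pi * a):
  sqrt(pi * a) = KIC / sigma
  sqrt(pi * a) = 0.919 / 52 = 0.017673
  a = (KIC / sigma)^2 / pi
  a = 0.017673^2 / pi = 0.0000994 m

0.0000994 m


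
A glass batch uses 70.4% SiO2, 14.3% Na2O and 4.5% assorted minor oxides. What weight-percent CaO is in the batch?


Pieces sum to 100%:
  CaO = 100 - (SiO2 + Na2O + others)
  CaO = 100 - (70.4 + 14.3 + 4.5) = 10.8%

10.8%


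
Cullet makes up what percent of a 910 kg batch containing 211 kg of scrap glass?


Cullet ratio = (cullet mass / total batch mass) * 100
  Ratio = 211 / 910 * 100 = 23.19%

23.19%


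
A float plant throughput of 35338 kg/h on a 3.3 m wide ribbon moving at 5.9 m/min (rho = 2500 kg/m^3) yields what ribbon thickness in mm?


Ribbon cross-section from mass balance:
  Volume rate = throughput / density = 35338 / 2500 = 14.1352 m^3/h
  thickness = volume rate / (speed * 60 * width), i.e.
  thickness = throughput / (60 * speed * width * density) * 1000
  thickness = 35338 / (60 * 5.9 * 3.3 * 2500) * 1000 = 12.1 mm

12.1 mm


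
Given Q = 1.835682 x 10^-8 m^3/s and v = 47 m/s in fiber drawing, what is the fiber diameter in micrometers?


Cross-sectional area from continuity:
  A = Q / v = 1.835682 x 10^-8 / 47 = 3.905706 x 10^-10 m^2
Diameter from circular cross-section:
  d = sqrt(4A / pi) * 10^6 (m -> um)
  d = sqrt(4 * 3.905706 x 10^-10 / pi) * 10^6 = 22.3 um

22.3 um


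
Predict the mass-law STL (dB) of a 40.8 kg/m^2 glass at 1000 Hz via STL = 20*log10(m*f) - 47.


Mass law: STL = 20 * log10(m * f) - 47
  m * f = 40.8 * 1000 = 40800
  log10(40800) = 4.61066
  STL = 20 * 4.61066 - 47 = 92.2132 - 47 = 45.2 dB

45.2 dB


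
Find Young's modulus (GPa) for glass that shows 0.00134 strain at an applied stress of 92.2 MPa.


Young's modulus: E = stress / strain
  E = 92.2 MPa / 0.00134 = 68805.97 MPa
Convert to GPa: 68805.97 / 1000 = 68.81 GPa

68.81 GPa


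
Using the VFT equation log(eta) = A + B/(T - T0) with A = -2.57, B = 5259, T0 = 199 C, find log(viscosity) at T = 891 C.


VFT equation: log(eta) = A + B / (T - T0)
  T - T0 = 891 - 199 = 692
  B / (T - T0) = 5259 / 692 = 7.6
  log(eta) = -2.57 + 7.6 = 5.03

5.03


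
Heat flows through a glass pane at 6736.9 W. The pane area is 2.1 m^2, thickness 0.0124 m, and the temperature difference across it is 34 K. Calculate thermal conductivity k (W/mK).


Fourier's law rearranged: k = Q * t / (A * dT)
  Numerator = 6736.9 * 0.0124 = 83.53756
  Denominator = 2.1 * 34 = 71.4
  k = 83.53756 / 71.4 = 1.17 W/mK

1.17 W/mK


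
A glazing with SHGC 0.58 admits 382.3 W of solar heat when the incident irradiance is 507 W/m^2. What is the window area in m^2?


Rearrange Q = Area * SHGC * Irradiance:
  Area = Q / (SHGC * Irradiance)
  Area = 382.3 / (0.58 * 507) = 1.3 m^2

1.3 m^2


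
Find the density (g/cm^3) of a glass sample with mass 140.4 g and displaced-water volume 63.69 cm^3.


Use the definition of density:
  rho = mass / volume
  rho = 140.4 / 63.69 = 2.204 g/cm^3

2.204 g/cm^3


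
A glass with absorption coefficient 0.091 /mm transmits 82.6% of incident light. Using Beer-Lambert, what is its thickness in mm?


Rearrange T = exp(-alpha * thickness):
  thickness = -ln(T) / alpha
  T = 82.6/100 = 0.826
  ln(T) = -0.19116
  -ln(T) = 0.19116
  thickness = 0.19116 / 0.091 = 2.1 mm

2.1 mm


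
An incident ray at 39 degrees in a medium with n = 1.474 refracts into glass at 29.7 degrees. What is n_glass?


Apply Snell's law: n1 * sin(theta1) = n2 * sin(theta2)
  n2 = n1 * sin(theta1) / sin(theta2)
  sin(39) = 0.62932
  sin(29.7) = 0.495459
  n2 = 1.474 * 0.62932 / 0.495459 = 1.8722

1.8722


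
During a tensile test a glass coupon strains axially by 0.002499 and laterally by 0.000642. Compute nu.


Poisson's ratio: nu = lateral strain / axial strain
  nu = 0.000642 / 0.002499 = 0.2569

0.2569


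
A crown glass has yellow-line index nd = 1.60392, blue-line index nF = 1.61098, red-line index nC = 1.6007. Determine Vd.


Abbe number formula: Vd = (nd - 1) / (nF - nC)
  nd - 1 = 1.60392 - 1 = 0.60392
  nF - nC = 1.61098 - 1.6007 = 0.01028
  Vd = 0.60392 / 0.01028 = 58.75

58.75


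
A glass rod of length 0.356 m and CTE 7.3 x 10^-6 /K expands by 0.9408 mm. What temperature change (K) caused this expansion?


Rearrange dL = alpha * L0 * dT for dT:
  dT = dL / (alpha * L0)
  dL (m) = 0.9408 / 1000 = 0.0009408
  dT = 0.0009408 / ((7.3 x 10^-6) * 0.356) = 362.0 K

362.0 K


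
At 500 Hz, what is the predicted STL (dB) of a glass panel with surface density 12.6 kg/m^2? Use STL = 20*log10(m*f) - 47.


Mass law: STL = 20 * log10(m * f) - 47
  m * f = 12.6 * 500 = 6300
  log10(6300) = 3.79934
  STL = 20 * 3.79934 - 47 = 75.9868 - 47 = 29.0 dB

29.0 dB


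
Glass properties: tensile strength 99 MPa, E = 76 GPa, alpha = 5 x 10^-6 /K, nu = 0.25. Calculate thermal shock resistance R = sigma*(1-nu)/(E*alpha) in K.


Thermal shock resistance: R = sigma * (1 - nu) / (E * alpha)
  Numerator = 99 * (1 - 0.25) = 74.25
  Denominator = 76 * 1000 * (5 x 10^-6) = 0.38
  R = 74.25 / 0.38 = 195.4 K

195.4 K


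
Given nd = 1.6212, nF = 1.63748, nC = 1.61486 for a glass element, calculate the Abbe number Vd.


Abbe number formula: Vd = (nd - 1) / (nF - nC)
  nd - 1 = 1.6212 - 1 = 0.6212
  nF - nC = 1.63748 - 1.61486 = 0.02262
  Vd = 0.6212 / 0.02262 = 27.46

27.46


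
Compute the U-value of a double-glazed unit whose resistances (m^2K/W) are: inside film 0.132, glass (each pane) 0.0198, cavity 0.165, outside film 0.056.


Total thermal resistance (series):
  R_total = R_in + R_glass + R_air + R_glass + R_out
  R_total = 0.132 + 0.0198 + 0.165 + 0.0198 + 0.056 = 0.3926 m^2K/W
U-value = 1 / R_total = 1 / 0.3926 = 2.547 W/m^2K

2.547 W/m^2K


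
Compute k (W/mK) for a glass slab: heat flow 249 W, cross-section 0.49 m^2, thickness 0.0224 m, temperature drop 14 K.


Fourier's law rearranged: k = Q * t / (A * dT)
  Numerator = 249 * 0.0224 = 5.5776
  Denominator = 0.49 * 14 = 6.86
  k = 5.5776 / 6.86 = 0.813 W/mK

0.813 W/mK


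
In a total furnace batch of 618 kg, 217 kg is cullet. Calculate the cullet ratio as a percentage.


Cullet ratio = (cullet mass / total batch mass) * 100
  Ratio = 217 / 618 * 100 = 35.11%

35.11%


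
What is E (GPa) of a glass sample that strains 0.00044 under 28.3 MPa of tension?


Young's modulus: E = stress / strain
  E = 28.3 MPa / 0.00044 = 64318.18 MPa
Convert to GPa: 64318.18 / 1000 = 64.32 GPa

64.32 GPa


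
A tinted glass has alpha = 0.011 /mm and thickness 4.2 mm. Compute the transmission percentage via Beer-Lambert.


Beer-Lambert law: T = exp(-alpha * thickness)
  exponent = -0.011 * 4.2 = -0.0462
  T = exp(-0.0462) = 0.9549
  Percentage = 0.9549 * 100 = 95.49%

95.49%


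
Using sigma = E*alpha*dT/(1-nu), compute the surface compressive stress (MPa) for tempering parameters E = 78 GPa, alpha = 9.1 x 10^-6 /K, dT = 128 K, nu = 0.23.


Tempering stress: sigma = E * alpha * dT / (1 - nu)
  E (MPa) = 78 * 1000 = 78000
  Numerator = 78000 * (9.1 x 10^-6) * 128 = 90.8544
  Denominator = 1 - 0.23 = 0.77
  sigma = 90.8544 / 0.77 = 118.0 MPa

118.0 MPa


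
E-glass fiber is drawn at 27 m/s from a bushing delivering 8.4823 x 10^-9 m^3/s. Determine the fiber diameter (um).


Cross-sectional area from continuity:
  A = Q / v = 8.4823 x 10^-9 / 27 = 3.141593 x 10^-10 m^2
Diameter from circular cross-section:
  d = sqrt(4A / pi) * 10^6 (m -> um)
  d = sqrt(4 * 3.141593 x 10^-10 / pi) * 10^6 = 20.0 um

20.0 um


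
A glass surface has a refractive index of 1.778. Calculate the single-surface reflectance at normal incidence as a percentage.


Fresnel reflectance at normal incidence:
  R = ((n - 1)/(n + 1))^2
  (n - 1)/(n + 1) = (1.778 - 1)/(1.778 + 1) = 0.280058
  R = 0.280058^2 = 0.0784325
  R(%) = 0.0784325 * 100 = 7.843%

7.843%


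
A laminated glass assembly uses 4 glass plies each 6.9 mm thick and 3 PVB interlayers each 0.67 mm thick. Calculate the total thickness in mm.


Total thickness = glass contribution + PVB contribution
  Glass: 4 * 6.9 = 27.6 mm
  PVB: 3 * 0.67 = 2.01 mm
  Total = 27.6 + 2.01 = 29.61 mm

29.61 mm


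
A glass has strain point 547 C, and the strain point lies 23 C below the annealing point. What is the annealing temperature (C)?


T_anneal = T_strain + gap:
  T_anneal = 547 + 23 = 570 C

570 C


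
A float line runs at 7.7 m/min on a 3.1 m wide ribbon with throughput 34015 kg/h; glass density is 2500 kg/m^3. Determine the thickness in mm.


Ribbon cross-section from mass balance:
  Volume rate = throughput / density = 34015 / 2500 = 13.606 m^3/h
  thickness = volume rate / (speed * 60 * width), i.e.
  thickness = throughput / (60 * speed * width * density) * 1000
  thickness = 34015 / (60 * 7.7 * 3.1 * 2500) * 1000 = 9.5 mm

9.5 mm


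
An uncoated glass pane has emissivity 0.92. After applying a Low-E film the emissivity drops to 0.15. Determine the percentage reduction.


Percentage reduction = (1 - coated/uncoated) * 100
  Ratio = 0.15 / 0.92 = 0.163
  Reduction = (1 - 0.163) * 100 = 83.7%

83.7%


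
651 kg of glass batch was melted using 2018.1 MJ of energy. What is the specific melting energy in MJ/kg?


Rearrange E = m * s for s:
  s = E / m
  s = 2018.1 / 651 = 3.1 MJ/kg

3.1 MJ/kg


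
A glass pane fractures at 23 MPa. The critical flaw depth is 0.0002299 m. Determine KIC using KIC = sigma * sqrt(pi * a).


Fracture toughness: KIC = sigma * sqrt(pi * a)
  pi * a = pi * 0.0002299 = 0.000722252
  sqrt(pi * a) = 0.026875
  KIC = 23 * 0.026875 = 0.618 MPa*sqrt(m)

0.618 MPa*sqrt(m)


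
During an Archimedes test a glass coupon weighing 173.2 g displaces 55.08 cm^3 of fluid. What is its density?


Use the definition of density:
  rho = mass / volume
  rho = 173.2 / 55.08 = 3.145 g/cm^3

3.145 g/cm^3


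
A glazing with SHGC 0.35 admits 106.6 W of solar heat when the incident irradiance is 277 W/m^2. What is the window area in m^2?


Rearrange Q = Area * SHGC * Irradiance:
  Area = Q / (SHGC * Irradiance)
  Area = 106.6 / (0.35 * 277) = 1.1 m^2

1.1 m^2


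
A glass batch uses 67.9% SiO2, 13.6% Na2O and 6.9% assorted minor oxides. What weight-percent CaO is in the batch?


Pieces sum to 100%:
  CaO = 100 - (SiO2 + Na2O + others)
  CaO = 100 - (67.9 + 13.6 + 6.9) = 11.6%

11.6%


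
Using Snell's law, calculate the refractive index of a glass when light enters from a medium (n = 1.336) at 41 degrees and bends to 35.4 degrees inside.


Apply Snell's law: n1 * sin(theta1) = n2 * sin(theta2)
  n2 = n1 * sin(theta1) / sin(theta2)
  sin(41) = 0.656059
  sin(35.4) = 0.579281
  n2 = 1.336 * 0.656059 / 0.579281 = 1.5131

1.5131


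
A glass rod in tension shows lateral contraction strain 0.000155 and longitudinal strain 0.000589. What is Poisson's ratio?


Poisson's ratio: nu = lateral strain / axial strain
  nu = 0.000155 / 0.000589 = 0.2632

0.2632


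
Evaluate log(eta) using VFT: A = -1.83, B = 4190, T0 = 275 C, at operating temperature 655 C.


VFT equation: log(eta) = A + B / (T - T0)
  T - T0 = 655 - 275 = 380
  B / (T - T0) = 4190 / 380 = 11.026
  log(eta) = -1.83 + 11.026 = 9.196

9.196


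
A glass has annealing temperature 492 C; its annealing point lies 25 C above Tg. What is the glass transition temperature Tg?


Rearrange T_anneal = Tg + offset for Tg:
  Tg = T_anneal - offset = 492 - 25 = 467 C

467 C


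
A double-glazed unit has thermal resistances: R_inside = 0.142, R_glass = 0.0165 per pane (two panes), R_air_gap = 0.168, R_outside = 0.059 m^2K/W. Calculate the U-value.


Total thermal resistance (series):
  R_total = R_in + R_glass + R_air + R_glass + R_out
  R_total = 0.142 + 0.0165 + 0.168 + 0.0165 + 0.059 = 0.402 m^2K/W
U-value = 1 / R_total = 1 / 0.402 = 2.488 W/m^2K

2.488 W/m^2K


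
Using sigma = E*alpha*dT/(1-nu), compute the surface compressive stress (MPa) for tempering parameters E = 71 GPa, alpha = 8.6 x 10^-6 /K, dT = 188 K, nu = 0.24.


Tempering stress: sigma = E * alpha * dT / (1 - nu)
  E (MPa) = 71 * 1000 = 71000
  Numerator = 71000 * (8.6 x 10^-6) * 188 = 114.7928
  Denominator = 1 - 0.24 = 0.76
  sigma = 114.7928 / 0.76 = 151.0 MPa

151.0 MPa


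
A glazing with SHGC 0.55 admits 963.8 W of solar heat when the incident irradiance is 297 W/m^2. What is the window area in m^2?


Rearrange Q = Area * SHGC * Irradiance:
  Area = Q / (SHGC * Irradiance)
  Area = 963.8 / (0.55 * 297) = 5.9 m^2

5.9 m^2


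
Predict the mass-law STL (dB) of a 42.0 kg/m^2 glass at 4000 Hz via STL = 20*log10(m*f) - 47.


Mass law: STL = 20 * log10(m * f) - 47
  m * f = 42.0 * 4000 = 168000
  log10(168000) = 5.22531
  STL = 20 * 5.22531 - 47 = 104.5062 - 47 = 57.5 dB

57.5 dB


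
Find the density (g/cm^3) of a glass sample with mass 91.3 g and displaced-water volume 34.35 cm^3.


Use the definition of density:
  rho = mass / volume
  rho = 91.3 / 34.35 = 2.658 g/cm^3

2.658 g/cm^3


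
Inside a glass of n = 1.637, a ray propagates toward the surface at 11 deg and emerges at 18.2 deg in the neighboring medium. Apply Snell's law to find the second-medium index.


Apply Snell's law: n1 * sin(theta1) = n2 * sin(theta2)
  n2 = n1 * sin(theta1) / sin(theta2)
  sin(11) = 0.190809
  sin(18.2) = 0.312335
  n2 = 1.637 * 0.190809 / 0.312335 = 1.0001

1.0001


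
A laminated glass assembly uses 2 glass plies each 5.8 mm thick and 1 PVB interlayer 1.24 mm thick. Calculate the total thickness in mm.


Total thickness = glass contribution + PVB contribution
  Glass: 2 * 5.8 = 11.6 mm
  PVB: 1 * 1.24 = 1.24 mm
  Total = 11.6 + 1.24 = 12.84 mm

12.84 mm


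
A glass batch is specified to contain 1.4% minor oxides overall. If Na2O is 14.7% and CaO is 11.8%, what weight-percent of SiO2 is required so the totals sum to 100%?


Known pieces sum to 100%:
  SiO2 = 100 - (others + Na2O + CaO)
  SiO2 = 100 - (1.4 + 14.7 + 11.8) = 72.1%

72.1%


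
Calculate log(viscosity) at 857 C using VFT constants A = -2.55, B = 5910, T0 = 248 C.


VFT equation: log(eta) = A + B / (T - T0)
  T - T0 = 857 - 248 = 609
  B / (T - T0) = 5910 / 609 = 9.704
  log(eta) = -2.55 + 9.704 = 7.154

7.154


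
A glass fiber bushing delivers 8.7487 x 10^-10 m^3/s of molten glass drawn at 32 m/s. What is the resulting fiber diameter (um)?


Cross-sectional area from continuity:
  A = Q / v = 8.7487 x 10^-10 / 32 = 2.733969 x 10^-11 m^2
Diameter from circular cross-section:
  d = sqrt(4A / pi) * 10^6 (m -> um)
  d = sqrt(4 * 2.733969 x 10^-11 / pi) * 10^6 = 5.9 um

5.9 um


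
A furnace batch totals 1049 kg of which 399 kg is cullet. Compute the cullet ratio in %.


Cullet ratio = (cullet mass / total batch mass) * 100
  Ratio = 399 / 1049 * 100 = 38.04%

38.04%


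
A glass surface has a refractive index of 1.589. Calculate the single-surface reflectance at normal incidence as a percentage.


Fresnel reflectance at normal incidence:
  R = ((n - 1)/(n + 1))^2
  (n - 1)/(n + 1) = (1.589 - 1)/(1.589 + 1) = 0.227501
  R = 0.227501^2 = 0.0517567
  R(%) = 0.0517567 * 100 = 5.176%

5.176%


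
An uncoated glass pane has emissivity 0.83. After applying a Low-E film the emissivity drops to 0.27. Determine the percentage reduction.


Percentage reduction = (1 - coated/uncoated) * 100
  Ratio = 0.27 / 0.83 = 0.3253
  Reduction = (1 - 0.3253) * 100 = 67.5%

67.5%


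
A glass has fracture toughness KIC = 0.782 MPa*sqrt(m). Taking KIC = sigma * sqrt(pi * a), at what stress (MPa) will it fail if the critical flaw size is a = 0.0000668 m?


Rearrange KIC = sigma * sqrt(pi * a):
  sigma = KIC / sqrt(pi * a)
  sqrt(pi * 0.0000668) = 0.014486
  sigma = 0.782 / 0.014486 = 53.98 MPa

53.98 MPa


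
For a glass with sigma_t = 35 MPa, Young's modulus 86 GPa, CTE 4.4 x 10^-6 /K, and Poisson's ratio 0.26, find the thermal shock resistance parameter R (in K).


Thermal shock resistance: R = sigma * (1 - nu) / (E * alpha)
  Numerator = 35 * (1 - 0.26) = 25.9
  Denominator = 86 * 1000 * (4.4 x 10^-6) = 0.3784
  R = 25.9 / 0.3784 = 68.4 K

68.4 K


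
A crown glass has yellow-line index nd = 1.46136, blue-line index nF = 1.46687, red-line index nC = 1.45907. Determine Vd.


Abbe number formula: Vd = (nd - 1) / (nF - nC)
  nd - 1 = 1.46136 - 1 = 0.46136
  nF - nC = 1.46687 - 1.45907 = 0.0078
  Vd = 0.46136 / 0.0078 = 59.15

59.15


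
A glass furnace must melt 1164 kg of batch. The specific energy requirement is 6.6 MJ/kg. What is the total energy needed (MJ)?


Total energy = mass * specific energy
  E = 1164 * 6.6 = 7682.4 MJ

7682.4 MJ


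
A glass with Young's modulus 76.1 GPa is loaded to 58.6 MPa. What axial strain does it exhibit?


Rearrange E = sigma / epsilon:
  epsilon = sigma / E
  E (MPa) = 76.1 * 1000 = 76100
  epsilon = 58.6 / 76100 = 0.00077

0.00077


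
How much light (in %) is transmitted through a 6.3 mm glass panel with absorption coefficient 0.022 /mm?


Beer-Lambert law: T = exp(-alpha * thickness)
  exponent = -0.022 * 6.3 = -0.1386
  T = exp(-0.1386) = 0.8706
  Percentage = 0.8706 * 100 = 87.06%

87.06%


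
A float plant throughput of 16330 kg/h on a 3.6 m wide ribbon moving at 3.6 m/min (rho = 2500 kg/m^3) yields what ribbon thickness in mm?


Ribbon cross-section from mass balance:
  Volume rate = throughput / density = 16330 / 2500 = 6.532 m^3/h
  thickness = volume rate / (speed * 60 * width), i.e.
  thickness = throughput / (60 * speed * width * density) * 1000
  thickness = 16330 / (60 * 3.6 * 3.6 * 2500) * 1000 = 8.4 mm

8.4 mm


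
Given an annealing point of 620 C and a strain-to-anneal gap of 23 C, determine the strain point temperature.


Strain point = annealing point - difference:
  T_strain = 620 - 23 = 597 C

597 C


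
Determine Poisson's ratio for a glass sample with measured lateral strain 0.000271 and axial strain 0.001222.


Poisson's ratio: nu = lateral strain / axial strain
  nu = 0.000271 / 0.001222 = 0.2218

0.2218


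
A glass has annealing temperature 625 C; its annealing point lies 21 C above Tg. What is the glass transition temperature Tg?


Rearrange T_anneal = Tg + offset for Tg:
  Tg = T_anneal - offset = 625 - 21 = 604 C

604 C


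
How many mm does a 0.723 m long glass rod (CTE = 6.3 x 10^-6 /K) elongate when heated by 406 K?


Thermal expansion formula: dL = alpha * L0 * dT
  dL = (6.3 x 10^-6) * 0.723 * 406 = 0.00184929 m
Convert to mm: 0.00184929 * 1000 = 1.8493 mm

1.8493 mm


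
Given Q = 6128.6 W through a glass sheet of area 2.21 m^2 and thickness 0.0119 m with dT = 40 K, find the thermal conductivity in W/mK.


Fourier's law rearranged: k = Q * t / (A * dT)
  Numerator = 6128.6 * 0.0119 = 72.93034
  Denominator = 2.21 * 40 = 88.4
  k = 72.93034 / 88.4 = 0.825 W/mK

0.825 W/mK


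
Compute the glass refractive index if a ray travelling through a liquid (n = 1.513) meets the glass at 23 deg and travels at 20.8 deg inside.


Apply Snell's law: n1 * sin(theta1) = n2 * sin(theta2)
  n2 = n1 * sin(theta1) / sin(theta2)
  sin(23) = 0.390731
  sin(20.8) = 0.355107
  n2 = 1.513 * 0.390731 / 0.355107 = 1.6648

1.6648


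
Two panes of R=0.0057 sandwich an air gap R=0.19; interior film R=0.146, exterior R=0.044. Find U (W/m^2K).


Total thermal resistance (series):
  R_total = R_in + R_glass + R_air + R_glass + R_out
  R_total = 0.146 + 0.0057 + 0.19 + 0.0057 + 0.044 = 0.3914 m^2K/W
U-value = 1 / R_total = 1 / 0.3914 = 2.555 W/m^2K

2.555 W/m^2K


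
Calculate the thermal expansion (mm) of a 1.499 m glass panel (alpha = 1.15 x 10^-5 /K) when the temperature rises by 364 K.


Thermal expansion formula: dL = alpha * L0 * dT
  dL = (1.15 x 10^-5) * 1.499 * 364 = 0.00627481 m
Convert to mm: 0.00627481 * 1000 = 6.2748 mm

6.2748 mm


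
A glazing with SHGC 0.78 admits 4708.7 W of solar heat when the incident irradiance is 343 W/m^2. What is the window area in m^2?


Rearrange Q = Area * SHGC * Irradiance:
  Area = Q / (SHGC * Irradiance)
  Area = 4708.7 / (0.78 * 343) = 17.6 m^2

17.6 m^2


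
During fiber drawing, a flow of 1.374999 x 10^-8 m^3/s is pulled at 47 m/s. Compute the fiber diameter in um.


Cross-sectional area from continuity:
  A = Q / v = 1.374999 x 10^-8 / 47 = 2.92553 x 10^-10 m^2
Diameter from circular cross-section:
  d = sqrt(4A / pi) * 10^6 (m -> um)
  d = sqrt(4 * 2.92553 x 10^-10 / pi) * 10^6 = 19.3 um

19.3 um


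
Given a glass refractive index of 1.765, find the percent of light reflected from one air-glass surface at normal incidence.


Fresnel reflectance at normal incidence:
  R = ((n - 1)/(n + 1))^2
  (n - 1)/(n + 1) = (1.765 - 1)/(1.765 + 1) = 0.276673
  R = 0.276673^2 = 0.0765479
  R(%) = 0.0765479 * 100 = 7.655%

7.655%


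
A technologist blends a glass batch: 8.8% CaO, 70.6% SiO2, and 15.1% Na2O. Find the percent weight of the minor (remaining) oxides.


Sum the three major oxides:
  SiO2 + Na2O + CaO = 70.6 + 15.1 + 8.8 = 94.5%
Subtract from 100%:
  Others = 100 - 94.5 = 5.5%

5.5%


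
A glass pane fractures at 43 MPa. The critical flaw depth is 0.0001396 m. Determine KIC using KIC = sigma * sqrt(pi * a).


Fracture toughness: KIC = sigma * sqrt(pi * a)
  pi * a = pi * 0.0001396 = 0.000438566
  sqrt(pi * a) = 0.020942
  KIC = 43 * 0.020942 = 0.901 MPa*sqrt(m)

0.901 MPa*sqrt(m)


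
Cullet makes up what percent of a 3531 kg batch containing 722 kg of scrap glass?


Cullet ratio = (cullet mass / total batch mass) * 100
  Ratio = 722 / 3531 * 100 = 20.45%

20.45%


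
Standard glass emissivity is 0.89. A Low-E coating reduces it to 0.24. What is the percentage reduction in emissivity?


Percentage reduction = (1 - coated/uncoated) * 100
  Ratio = 0.24 / 0.89 = 0.2697
  Reduction = (1 - 0.2697) * 100 = 73.0%

73.0%


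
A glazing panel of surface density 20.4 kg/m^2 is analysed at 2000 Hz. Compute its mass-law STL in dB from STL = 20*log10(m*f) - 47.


Mass law: STL = 20 * log10(m * f) - 47
  m * f = 20.4 * 2000 = 40800
  log10(40800) = 4.61066
  STL = 20 * 4.61066 - 47 = 92.2132 - 47 = 45.2 dB

45.2 dB


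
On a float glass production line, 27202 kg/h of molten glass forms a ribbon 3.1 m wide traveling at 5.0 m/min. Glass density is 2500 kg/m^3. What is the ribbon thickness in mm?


Ribbon cross-section from mass balance:
  Volume rate = throughput / density = 27202 / 2500 = 10.8808 m^3/h
  thickness = volume rate / (speed * 60 * width), i.e.
  thickness = throughput / (60 * speed * width * density) * 1000
  thickness = 27202 / (60 * 5.0 * 3.1 * 2500) * 1000 = 11.7 mm

11.7 mm


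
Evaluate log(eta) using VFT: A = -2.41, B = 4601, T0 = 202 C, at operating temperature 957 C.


VFT equation: log(eta) = A + B / (T - T0)
  T - T0 = 957 - 202 = 755
  B / (T - T0) = 4601 / 755 = 6.094
  log(eta) = -2.41 + 6.094 = 3.684

3.684


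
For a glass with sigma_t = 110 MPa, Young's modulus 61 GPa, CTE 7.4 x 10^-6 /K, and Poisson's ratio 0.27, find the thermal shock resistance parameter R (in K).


Thermal shock resistance: R = sigma * (1 - nu) / (E * alpha)
  Numerator = 110 * (1 - 0.27) = 80.3
  Denominator = 61 * 1000 * (7.4 x 10^-6) = 0.4514
  R = 80.3 / 0.4514 = 177.9 K

177.9 K


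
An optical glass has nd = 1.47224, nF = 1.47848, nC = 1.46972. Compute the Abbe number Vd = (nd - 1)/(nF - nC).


Abbe number formula: Vd = (nd - 1) / (nF - nC)
  nd - 1 = 1.47224 - 1 = 0.47224
  nF - nC = 1.47848 - 1.46972 = 0.00876
  Vd = 0.47224 / 0.00876 = 53.91

53.91


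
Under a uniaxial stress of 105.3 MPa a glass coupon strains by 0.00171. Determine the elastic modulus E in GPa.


Young's modulus: E = stress / strain
  E = 105.3 MPa / 0.00171 = 61578.95 MPa
Convert to GPa: 61578.95 / 1000 = 61.58 GPa

61.58 GPa


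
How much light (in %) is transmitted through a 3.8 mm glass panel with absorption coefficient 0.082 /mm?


Beer-Lambert law: T = exp(-alpha * thickness)
  exponent = -0.082 * 3.8 = -0.3116
  T = exp(-0.3116) = 0.7323
  Percentage = 0.7323 * 100 = 73.23%

73.23%


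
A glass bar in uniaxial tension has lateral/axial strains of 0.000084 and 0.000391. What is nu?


Poisson's ratio: nu = lateral strain / axial strain
  nu = 0.000084 / 0.000391 = 0.2148

0.2148


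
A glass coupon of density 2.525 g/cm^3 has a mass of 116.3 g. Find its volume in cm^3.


Rearrange rho = m / V:
  V = m / rho
  V = 116.3 / 2.525 = 46.059 cm^3

46.059 cm^3


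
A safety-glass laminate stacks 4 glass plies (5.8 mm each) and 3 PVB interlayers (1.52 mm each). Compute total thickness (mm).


Total thickness = glass contribution + PVB contribution
  Glass: 4 * 5.8 = 23.2 mm
  PVB: 3 * 1.52 = 4.56 mm
  Total = 23.2 + 4.56 = 27.76 mm

27.76 mm


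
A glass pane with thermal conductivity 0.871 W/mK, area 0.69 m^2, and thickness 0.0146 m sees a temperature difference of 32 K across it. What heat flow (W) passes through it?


Fourier's law: Q = k * A * dT / t
  Q = 0.871 * 0.69 * 32 / 0.0146
  Q = 19.23168 / 0.0146 = 1317.2 W

1317.2 W


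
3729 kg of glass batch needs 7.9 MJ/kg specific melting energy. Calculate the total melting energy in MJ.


Total energy = mass * specific energy
  E = 3729 * 7.9 = 29459.1 MJ

29459.1 MJ


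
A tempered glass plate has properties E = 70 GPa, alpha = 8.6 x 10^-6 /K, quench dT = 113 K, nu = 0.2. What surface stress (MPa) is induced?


Tempering stress: sigma = E * alpha * dT / (1 - nu)
  E (MPa) = 70 * 1000 = 70000
  Numerator = 70000 * (8.6 x 10^-6) * 113 = 68.026
  Denominator = 1 - 0.2 = 0.8
  sigma = 68.026 / 0.8 = 85.0 MPa

85.0 MPa


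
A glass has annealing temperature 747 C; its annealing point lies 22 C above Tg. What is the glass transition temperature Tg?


Rearrange T_anneal = Tg + offset for Tg:
  Tg = T_anneal - offset = 747 - 22 = 725 C

725 C


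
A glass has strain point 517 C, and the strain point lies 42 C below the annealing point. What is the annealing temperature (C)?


T_anneal = T_strain + gap:
  T_anneal = 517 + 42 = 559 C

559 C


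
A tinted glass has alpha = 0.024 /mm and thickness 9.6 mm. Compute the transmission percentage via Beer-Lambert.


Beer-Lambert law: T = exp(-alpha * thickness)
  exponent = -0.024 * 9.6 = -0.2304
  T = exp(-0.2304) = 0.7942
  Percentage = 0.7942 * 100 = 79.42%

79.42%


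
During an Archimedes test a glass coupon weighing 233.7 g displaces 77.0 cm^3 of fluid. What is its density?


Use the definition of density:
  rho = mass / volume
  rho = 233.7 / 77.0 = 3.035 g/cm^3

3.035 g/cm^3


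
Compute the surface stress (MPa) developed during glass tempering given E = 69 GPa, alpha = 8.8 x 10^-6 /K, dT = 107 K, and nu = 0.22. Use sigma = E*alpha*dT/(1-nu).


Tempering stress: sigma = E * alpha * dT / (1 - nu)
  E (MPa) = 69 * 1000 = 69000
  Numerator = 69000 * (8.8 x 10^-6) * 107 = 64.9704
  Denominator = 1 - 0.22 = 0.78
  sigma = 64.9704 / 0.78 = 83.3 MPa

83.3 MPa


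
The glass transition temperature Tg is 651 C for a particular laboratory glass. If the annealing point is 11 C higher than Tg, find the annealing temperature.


The annealing temperature is Tg plus the offset:
  T_anneal = 651 + 11 = 662 C

662 C


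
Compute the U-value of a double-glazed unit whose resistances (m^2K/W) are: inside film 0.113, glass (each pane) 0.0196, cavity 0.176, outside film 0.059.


Total thermal resistance (series):
  R_total = R_in + R_glass + R_air + R_glass + R_out
  R_total = 0.113 + 0.0196 + 0.176 + 0.0196 + 0.059 = 0.3872 m^2K/W
U-value = 1 / R_total = 1 / 0.3872 = 2.583 W/m^2K

2.583 W/m^2K


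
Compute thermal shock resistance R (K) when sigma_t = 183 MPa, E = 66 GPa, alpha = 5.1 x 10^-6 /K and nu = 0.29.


Thermal shock resistance: R = sigma * (1 - nu) / (E * alpha)
  Numerator = 183 * (1 - 0.29) = 129.93
  Denominator = 66 * 1000 * (5.1 x 10^-6) = 0.3366
  R = 129.93 / 0.3366 = 386.0 K

386.0 K


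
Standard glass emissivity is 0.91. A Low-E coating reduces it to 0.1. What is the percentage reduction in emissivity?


Percentage reduction = (1 - coated/uncoated) * 100
  Ratio = 0.1 / 0.91 = 0.1099
  Reduction = (1 - 0.1099) * 100 = 89.0%

89.0%


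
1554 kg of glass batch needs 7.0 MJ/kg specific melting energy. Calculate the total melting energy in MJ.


Total energy = mass * specific energy
  E = 1554 * 7.0 = 10878 MJ

10878 MJ


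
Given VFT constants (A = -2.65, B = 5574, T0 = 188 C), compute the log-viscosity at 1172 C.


VFT equation: log(eta) = A + B / (T - T0)
  T - T0 = 1172 - 188 = 984
  B / (T - T0) = 5574 / 984 = 5.665
  log(eta) = -2.65 + 5.665 = 3.015

3.015


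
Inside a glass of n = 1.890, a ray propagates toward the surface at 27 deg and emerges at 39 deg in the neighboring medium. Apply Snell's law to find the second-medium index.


Apply Snell's law: n1 * sin(theta1) = n2 * sin(theta2)
  n2 = n1 * sin(theta1) / sin(theta2)
  sin(27) = 0.45399
  sin(39) = 0.62932
  n2 = 1.890 * 0.45399 / 0.62932 = 1.3634

1.3634


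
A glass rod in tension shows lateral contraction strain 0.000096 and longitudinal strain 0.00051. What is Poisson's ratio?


Poisson's ratio: nu = lateral strain / axial strain
  nu = 0.000096 / 0.00051 = 0.1882

0.1882


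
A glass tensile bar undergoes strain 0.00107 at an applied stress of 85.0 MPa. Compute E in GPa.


Young's modulus: E = stress / strain
  E = 85.0 MPa / 0.00107 = 79439.25 MPa
Convert to GPa: 79439.25 / 1000 = 79.44 GPa

79.44 GPa


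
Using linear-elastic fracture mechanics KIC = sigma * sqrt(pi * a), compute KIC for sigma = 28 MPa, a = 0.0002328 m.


Fracture toughness: KIC = sigma * sqrt(pi * a)
  pi * a = pi * 0.0002328 = 0.000731363
  sqrt(pi * a) = 0.027044
  KIC = 28 * 0.027044 = 0.757 MPa*sqrt(m)

0.757 MPa*sqrt(m)


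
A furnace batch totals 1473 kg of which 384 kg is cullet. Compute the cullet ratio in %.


Cullet ratio = (cullet mass / total batch mass) * 100
  Ratio = 384 / 1473 * 100 = 26.07%

26.07%


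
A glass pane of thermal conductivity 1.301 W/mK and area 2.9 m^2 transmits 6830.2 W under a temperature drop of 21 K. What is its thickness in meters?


Fourier's law: t = k * A * dT / Q
  t = 1.301 * 2.9 * 21 / 6830.2
  t = 79.2309 / 6830.2 = 0.0116 m

0.0116 m


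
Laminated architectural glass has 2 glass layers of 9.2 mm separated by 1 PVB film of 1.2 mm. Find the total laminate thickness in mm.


Total thickness = glass contribution + PVB contribution
  Glass: 2 * 9.2 = 18.4 mm
  PVB: 1 * 1.2 = 1.2 mm
  Total = 18.4 + 1.2 = 19.6 mm

19.6 mm


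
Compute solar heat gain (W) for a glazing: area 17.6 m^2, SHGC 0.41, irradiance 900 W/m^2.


Solar heat gain: Q = Area * SHGC * Irradiance
  Q = 17.6 * 0.41 * 900 = 6494.4 W

6494.4 W


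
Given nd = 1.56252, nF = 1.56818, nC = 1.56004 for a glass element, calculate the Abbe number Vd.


Abbe number formula: Vd = (nd - 1) / (nF - nC)
  nd - 1 = 1.56252 - 1 = 0.56252
  nF - nC = 1.56818 - 1.56004 = 0.00814
  Vd = 0.56252 / 0.00814 = 69.11

69.11


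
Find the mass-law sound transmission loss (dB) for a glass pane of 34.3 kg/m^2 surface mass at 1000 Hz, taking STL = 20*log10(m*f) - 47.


Mass law: STL = 20 * log10(m * f) - 47
  m * f = 34.3 * 1000 = 34300
  log10(34300) = 4.53529
  STL = 20 * 4.53529 - 47 = 90.7058 - 47 = 43.7 dB

43.7 dB


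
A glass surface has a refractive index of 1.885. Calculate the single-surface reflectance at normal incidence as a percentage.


Fresnel reflectance at normal incidence:
  R = ((n - 1)/(n + 1))^2
  (n - 1)/(n + 1) = (1.885 - 1)/(1.885 + 1) = 0.306759
  R = 0.306759^2 = 0.0941011
  R(%) = 0.0941011 * 100 = 9.41%

9.41%


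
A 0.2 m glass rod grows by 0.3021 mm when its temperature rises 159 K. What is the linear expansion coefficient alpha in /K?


Rearrange dL = alpha * L0 * dT for alpha:
  alpha = dL / (L0 * dT)
  alpha = (0.3021 / 1000) / (0.2 * 159) = 0.0000095 /K = 9.5 x 10^-6 /K

9.5 x 10^-6 /K


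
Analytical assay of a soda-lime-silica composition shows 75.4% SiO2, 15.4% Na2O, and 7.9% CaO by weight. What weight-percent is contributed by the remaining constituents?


Sum the three major oxides:
  SiO2 + Na2O + CaO = 75.4 + 15.4 + 7.9 = 98.7%
Subtract from 100%:
  Others = 100 - 98.7 = 1.3%

1.3%


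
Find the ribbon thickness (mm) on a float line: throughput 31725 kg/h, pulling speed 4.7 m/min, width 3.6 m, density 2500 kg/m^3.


Ribbon cross-section from mass balance:
  Volume rate = throughput / density = 31725 / 2500 = 12.69 m^3/h
  thickness = volume rate / (speed * 60 * width), i.e.
  thickness = throughput / (60 * speed * width * density) * 1000
  thickness = 31725 / (60 * 4.7 * 3.6 * 2500) * 1000 = 12.5 mm

12.5 mm


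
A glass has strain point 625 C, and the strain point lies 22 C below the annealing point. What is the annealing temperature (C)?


T_anneal = T_strain + gap:
  T_anneal = 625 + 22 = 647 C

647 C


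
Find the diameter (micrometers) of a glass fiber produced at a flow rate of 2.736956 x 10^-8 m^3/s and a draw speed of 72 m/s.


Cross-sectional area from continuity:
  A = Q / v = 2.736956 x 10^-8 / 72 = 3.801328 x 10^-10 m^2
Diameter from circular cross-section:
  d = sqrt(4A / pi) * 10^6 (m -> um)
  d = sqrt(4 * 3.801328 x 10^-10 / pi) * 10^6 = 22.0 um

22.0 um
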